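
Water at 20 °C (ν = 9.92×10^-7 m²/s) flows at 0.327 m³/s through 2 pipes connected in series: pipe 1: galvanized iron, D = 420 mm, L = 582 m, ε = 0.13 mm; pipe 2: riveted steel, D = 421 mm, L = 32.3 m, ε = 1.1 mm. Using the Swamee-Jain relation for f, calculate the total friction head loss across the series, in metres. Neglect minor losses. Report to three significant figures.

H ≈ 6.78 m

Pipe 1: V = 2.360 m/s, Re = 9.99×10^5, ε/D = 3.10×10^-4, f = 0.01584, h_1 = f(L/D)V²/2g = 6.233 m
Pipe 2: V = 2.349 m/s, Re = 9.97×10^5, ε/D = 0.00261, f = 0.02540, h_2 = f(L/D)V²/2g = 0.5481 m
Series → Q common, losses add: H = Σh = 6.781 m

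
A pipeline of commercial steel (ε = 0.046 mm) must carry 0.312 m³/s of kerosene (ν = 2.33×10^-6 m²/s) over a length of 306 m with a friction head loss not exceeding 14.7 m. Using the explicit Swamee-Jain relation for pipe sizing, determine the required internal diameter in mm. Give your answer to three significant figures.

D ≈ 305 mm

Swamee-Jain (Type III): D = 0.66·[ε^1.25·(LQ²/(gh_f))^4.75 + ν·Q^9.4·(L/(gh_f))^5.2]^0.04
LQ²/(gh_f) = 0.2066; L/(gh_f) = 2.122
Term 1 = ε^1.25·(…)^4.75 = 2.11×10^-9; Term 2 = ν·Q^9.4·(…)^5.2 = 2.05×10^-9
D = 0.66·(2.11×10^-9 + 2.05×10^-9)^0.04 = 0.3050 m = 305 mm
Check: V = 4.27 m/s, Re = 5.59×10^5, f = 0.01487, h_f = 13.9 m ≈ 14.7 m ✓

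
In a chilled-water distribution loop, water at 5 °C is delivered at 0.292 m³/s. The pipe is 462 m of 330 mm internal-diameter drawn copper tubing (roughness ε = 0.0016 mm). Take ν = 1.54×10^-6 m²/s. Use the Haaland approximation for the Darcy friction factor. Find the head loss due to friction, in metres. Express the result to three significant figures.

h_f ≈ 10.2 m

V = 4Q/(πD²) = 4·0.292/(π·0.330²) = 3.414 m/s
Re = VD/ν = 3.414·0.330/1.54×10^-6 = 7.32×10^5 → turbulent
ε/D = 0.0016/330 = 4.85×10^-6
Haaland: f = 0.01229
h_f = f(L/D)V²/(2g) = 0.01229·(462/0.330)·3.414²/(2·9.81) = 10.22 m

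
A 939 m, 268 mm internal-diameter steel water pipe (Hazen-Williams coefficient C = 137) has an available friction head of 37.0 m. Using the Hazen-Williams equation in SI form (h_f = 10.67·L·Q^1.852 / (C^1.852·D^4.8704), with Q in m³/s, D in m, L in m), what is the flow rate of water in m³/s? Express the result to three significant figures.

Q ≈ 0.209 m³/s

Rearranging: Q = [h_f·C^1.852·D^4.8704 / (10.67·L)]^(1/1.852)
Q = [37.0·137^1.852·0.268^4.8704 / (10.67·939)]^0.540 = 0.2086 m³/s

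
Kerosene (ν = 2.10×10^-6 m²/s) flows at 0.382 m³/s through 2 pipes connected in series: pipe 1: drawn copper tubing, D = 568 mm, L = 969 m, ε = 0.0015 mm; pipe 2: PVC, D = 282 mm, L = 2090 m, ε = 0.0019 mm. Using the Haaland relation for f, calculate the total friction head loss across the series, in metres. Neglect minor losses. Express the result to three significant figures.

H ≈ 173 m

Pipe 1: V = 1.508 m/s, Re = 4.08×10^5, ε/D = 2.64×10^-6, f = 0.01358, h_1 = f(L/D)V²/2g = 2.683 m
Pipe 2: V = 6.116 m/s, Re = 8.21×10^5, ε/D = 6.74×10^-6, f = 0.01208, h_2 = f(L/D)V²/2g = 170.7 m
Series → Q common, losses add: H = Σh = 173.4 m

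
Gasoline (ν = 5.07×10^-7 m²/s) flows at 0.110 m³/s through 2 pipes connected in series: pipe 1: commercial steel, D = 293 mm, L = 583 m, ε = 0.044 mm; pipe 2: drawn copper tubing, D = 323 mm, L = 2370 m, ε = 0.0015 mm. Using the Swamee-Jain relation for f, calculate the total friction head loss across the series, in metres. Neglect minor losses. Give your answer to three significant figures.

H ≈ 11.9 m

Pipe 1: V = 1.631 m/s, Re = 9.43×10^5, ε/D = 1.50×10^-4, f = 0.01425, h_1 = f(L/D)V²/2g = 3.845 m
Pipe 2: V = 1.342 m/s, Re = 8.55×10^5, ε/D = 4.64×10^-6, f = 0.01202, h_2 = f(L/D)V²/2g = 8.104 m
Series → Q common, losses add: H = Σh = 11.95 m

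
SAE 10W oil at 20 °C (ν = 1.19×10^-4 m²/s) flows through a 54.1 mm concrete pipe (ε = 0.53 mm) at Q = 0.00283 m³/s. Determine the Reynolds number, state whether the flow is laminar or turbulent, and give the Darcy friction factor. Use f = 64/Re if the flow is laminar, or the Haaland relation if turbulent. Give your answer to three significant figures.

Re ≈ 560; laminar; f = 64/Re ≈ 0.114

V = 4Q/(πD²) = 1.231 m/s
Re = VD/ν = 1.231·0.0541/1.19×10^-4 = 560
Re < 2300 → laminar → f = 64/Re = 0.1143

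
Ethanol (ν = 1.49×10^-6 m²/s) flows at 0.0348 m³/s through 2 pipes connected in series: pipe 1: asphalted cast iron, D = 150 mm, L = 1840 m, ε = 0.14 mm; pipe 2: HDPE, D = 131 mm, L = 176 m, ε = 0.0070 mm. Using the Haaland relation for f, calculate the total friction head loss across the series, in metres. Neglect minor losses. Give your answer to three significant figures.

H ≈ 57.2 m

Pipe 1: V = 1.969 m/s, Re = 1.98×10^5, ε/D = 9.33×10^-4, f = 0.02065, h_1 = f(L/D)V²/2g = 50.07 m
Pipe 2: V = 2.582 m/s, Re = 2.27×10^5, ε/D = 5.34×10^-5, f = 0.01551, h_2 = f(L/D)V²/2g = 7.081 m
Series → Q common, losses add: H = Σh = 57.16 m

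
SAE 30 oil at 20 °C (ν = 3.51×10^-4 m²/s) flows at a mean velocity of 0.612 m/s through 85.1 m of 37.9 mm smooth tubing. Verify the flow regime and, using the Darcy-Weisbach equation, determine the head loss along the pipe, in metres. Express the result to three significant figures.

h_f ≈ 41.5 m

Re = VD/ν = 0.612·0.03790/3.51×10^-4 = 66.1 → laminar (Re < 2300)
f = 64/Re = 0.9685
h_f = f(L/D)V²/(2g) = 0.9685·(85.1/0.03790)·0.612²/(2·9.81) = 41.51 m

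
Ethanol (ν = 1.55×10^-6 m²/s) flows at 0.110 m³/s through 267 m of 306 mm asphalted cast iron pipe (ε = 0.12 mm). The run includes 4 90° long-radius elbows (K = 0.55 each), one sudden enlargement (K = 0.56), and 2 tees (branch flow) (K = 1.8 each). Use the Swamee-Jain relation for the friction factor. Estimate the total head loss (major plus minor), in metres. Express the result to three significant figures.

V = 4Q/(πD²) = 1.496 m/s; V²/2g = 0.1140 m
Re = 2.95×10^5, ε/D = 3.92×10^-4 → f = 0.01770 (Swamee-Jain)
Major: h_f = f(L/D)·V²/2g = 0.01770·872.5·0.1140 = 1.761 m
Minor: ΣK = 6.36; h_m = ΣK·V²/2g = 0.7252 m
Total H_L = 1.761 + 0.7252 = 2.486 m

H_L ≈ 2.49 m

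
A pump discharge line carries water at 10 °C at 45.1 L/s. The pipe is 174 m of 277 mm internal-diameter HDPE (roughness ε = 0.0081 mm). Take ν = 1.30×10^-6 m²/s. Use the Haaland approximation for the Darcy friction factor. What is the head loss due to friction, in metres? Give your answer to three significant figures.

V = 4Q/(πD²) = 4·0.0451/(π·0.277²) = 0.7484 m/s
Re = VD/ν = 0.7484·0.277/1.30×10^-6 = 1.59×10^5 → turbulent
ε/D = 0.0081/277 = 2.92×10^-5
Haaland: f = 0.01637
h_f = f(L/D)V²/(2g) = 0.01637·(174/0.277)·0.7484²/(2·9.81) = 0.2935 m

h_f ≈ 0.293 m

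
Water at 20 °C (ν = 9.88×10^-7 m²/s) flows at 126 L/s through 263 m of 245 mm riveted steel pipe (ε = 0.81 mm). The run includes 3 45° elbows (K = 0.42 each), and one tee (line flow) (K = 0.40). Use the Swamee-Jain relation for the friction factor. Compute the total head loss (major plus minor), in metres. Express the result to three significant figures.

H_L ≈ 11.2 m

V = 4Q/(πD²) = 2.673 m/s; V²/2g = 0.3641 m
Re = 6.63×10^5, ε/D = 0.00331 → f = 0.02717 (Swamee-Jain)
Major: h_f = f(L/D)·V²/2g = 0.02717·1073·0.3641 = 10.62 m
Minor: ΣK = 1.66; h_m = ΣK·V²/2g = 0.6044 m
Total H_L = 10.62 + 0.6044 = 11.23 m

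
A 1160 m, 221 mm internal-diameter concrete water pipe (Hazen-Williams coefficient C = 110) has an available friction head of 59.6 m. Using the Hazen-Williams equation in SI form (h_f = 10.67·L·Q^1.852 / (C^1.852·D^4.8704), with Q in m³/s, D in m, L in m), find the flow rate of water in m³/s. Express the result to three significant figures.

Q ≈ 0.116 m³/s

Rearranging: Q = [h_f·C^1.852·D^4.8704 / (10.67·L)]^(1/1.852)
Q = [59.6·110^1.852·0.221^4.8704 / (10.67·1160)]^0.540 = 0.1164 m³/s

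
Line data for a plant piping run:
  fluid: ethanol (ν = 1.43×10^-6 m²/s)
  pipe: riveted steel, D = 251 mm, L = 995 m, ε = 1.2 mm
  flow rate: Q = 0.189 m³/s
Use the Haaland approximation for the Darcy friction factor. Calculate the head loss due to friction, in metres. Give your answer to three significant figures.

h_f ≈ 88.9 m

V = 4Q/(πD²) = 4·0.189/(π·0.251²) = 3.820 m/s
Re = VD/ν = 3.820·0.251/1.43×10^-6 = 6.70×10^5 → turbulent
ε/D = 1.2/251 = 0.00478
Haaland: f = 0.03015
h_f = f(L/D)V²/(2g) = 0.03015·(995/0.251)·3.820²/(2·9.81) = 88.89 m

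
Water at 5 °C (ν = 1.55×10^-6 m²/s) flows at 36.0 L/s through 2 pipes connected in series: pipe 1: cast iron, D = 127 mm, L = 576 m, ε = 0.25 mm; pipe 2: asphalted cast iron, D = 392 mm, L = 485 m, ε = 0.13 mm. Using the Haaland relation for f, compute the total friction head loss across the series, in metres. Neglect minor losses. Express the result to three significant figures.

H ≈ 45.0 m

Pipe 1: V = 2.842 m/s, Re = 2.33×10^5, ε/D = 0.00197, f = 0.02405, h_1 = f(L/D)V²/2g = 44.91 m
Pipe 2: V = 0.2983 m/s, Re = 7.54×10^4, ε/D = 3.32×10^-4, f = 0.02021, h_2 = f(L/D)V²/2g = 0.1134 m
Series → Q common, losses add: H = Σh = 45.02 m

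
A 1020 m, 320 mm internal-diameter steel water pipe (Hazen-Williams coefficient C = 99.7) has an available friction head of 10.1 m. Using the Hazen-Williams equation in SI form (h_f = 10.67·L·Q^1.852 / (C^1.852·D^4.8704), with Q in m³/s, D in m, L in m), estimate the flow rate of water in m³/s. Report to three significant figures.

Q ≈ 0.115 m³/s

Rearranging: Q = [h_f·C^1.852·D^4.8704 / (10.67·L)]^(1/1.852)
Q = [10.1·99.7^1.852·0.320^4.8704 / (10.67·1020)]^0.540 = 0.1148 m³/s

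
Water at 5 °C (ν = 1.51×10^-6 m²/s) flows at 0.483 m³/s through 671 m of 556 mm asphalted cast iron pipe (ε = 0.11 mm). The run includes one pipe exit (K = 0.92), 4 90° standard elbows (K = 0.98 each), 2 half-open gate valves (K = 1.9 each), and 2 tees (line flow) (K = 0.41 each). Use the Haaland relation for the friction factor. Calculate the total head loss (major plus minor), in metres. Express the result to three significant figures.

V = 4Q/(πD²) = 1.989 m/s; V²/2g = 0.2017 m
Re = 7.32×10^5, ε/D = 1.98×10^-4 → f = 0.01484 (Haaland)
Major: h_f = f(L/D)·V²/2g = 0.01484·1207·0.2017 = 3.613 m
Minor: ΣK = 9.46; h_m = ΣK·V²/2g = 1.908 m
Total H_L = 3.613 + 1.908 = 5.521 m

H_L ≈ 5.52 m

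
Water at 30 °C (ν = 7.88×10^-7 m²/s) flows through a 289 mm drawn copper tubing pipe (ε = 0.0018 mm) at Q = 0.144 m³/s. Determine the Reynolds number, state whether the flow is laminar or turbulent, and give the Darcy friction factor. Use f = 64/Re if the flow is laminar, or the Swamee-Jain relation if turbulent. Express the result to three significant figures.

Re ≈ 8.05×10^5; turbulent; f ≈ 0.0122

V = 4Q/(πD²) = 2.195 m/s
Re = VD/ν = 2.195·0.289/7.88×10^-7 = 8.05×10^5
Re > 4000 → turbulent; ε/D = 6.23×10^-6
Swamee-Jain: f = 0.01218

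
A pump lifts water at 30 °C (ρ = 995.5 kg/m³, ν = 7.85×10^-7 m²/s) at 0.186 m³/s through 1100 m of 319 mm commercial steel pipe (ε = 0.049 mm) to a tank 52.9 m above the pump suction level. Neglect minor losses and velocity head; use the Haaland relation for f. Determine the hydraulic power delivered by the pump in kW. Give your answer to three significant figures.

P_hyd ≈ 120 kW

V = 4Q/(πD²) = 2.327 m/s; Re = 9.46×10^5; ε/D = 1.54×10^-4; f = 0.01410
h_f = f(L/D)V²/2g = 13.42 m
Total head H = z + h_f = 52.9 + 13.42 = 66.32 m
P_hyd = ρgQH = 995.5·9.81·0.186·66.32 = 120.5 kW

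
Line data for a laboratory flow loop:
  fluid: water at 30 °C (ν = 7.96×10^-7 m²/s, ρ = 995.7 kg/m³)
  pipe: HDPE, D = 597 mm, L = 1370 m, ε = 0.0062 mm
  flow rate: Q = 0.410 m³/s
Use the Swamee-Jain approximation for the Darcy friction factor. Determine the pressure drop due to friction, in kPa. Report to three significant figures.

Δp ≈ 28.7 kPa

V = 4Q/(πD²) = 4·0.410/(π·0.597²) = 1.465 m/s
Re = VD/ν = 1.465·0.597/7.96×10^-7 = 1.10×10^6 → turbulent
ε/D = 0.0062/597 = 1.04×10^-5
Swamee-Jain: f = 0.01170
h_f = f(L/D)V²/(2g) = 0.01170·(1370/0.597)·1.465²/(2·9.81) = 2.935 m
Δp = ρg·h_f = 995.7·9.81·2.935 = 28.67 kPa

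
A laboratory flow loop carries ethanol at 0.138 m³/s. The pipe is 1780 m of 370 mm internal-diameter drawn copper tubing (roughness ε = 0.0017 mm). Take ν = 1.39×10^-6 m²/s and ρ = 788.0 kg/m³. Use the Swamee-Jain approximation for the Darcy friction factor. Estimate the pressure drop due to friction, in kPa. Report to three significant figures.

Δp ≈ 44.0 kPa

V = 4Q/(πD²) = 4·0.138/(π·0.370²) = 1.283 m/s
Re = VD/ν = 1.283·0.370/1.39×10^-6 = 3.42×10^5 → turbulent
ε/D = 0.0017/370 = 4.59×10^-6
Swamee-Jain: f = 0.01409
h_f = f(L/D)V²/(2g) = 0.01409·(1780/0.370)·1.283²/(2·9.81) = 5.691 m
Δp = ρg·h_f = 788.0·9.81·5.691 = 43.99 kPa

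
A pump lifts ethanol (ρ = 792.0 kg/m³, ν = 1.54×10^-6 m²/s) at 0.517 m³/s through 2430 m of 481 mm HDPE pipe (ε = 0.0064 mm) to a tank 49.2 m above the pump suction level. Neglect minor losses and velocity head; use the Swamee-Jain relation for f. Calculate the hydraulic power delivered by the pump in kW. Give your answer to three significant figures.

V = 4Q/(πD²) = 2.845 m/s; Re = 8.89×10^5; ε/D = 1.33×10^-5; f = 0.01214
h_f = f(L/D)V²/2g = 25.31 m
Total head H = z + h_f = 49.2 + 25.31 = 74.51 m
P_hyd = ρgQH = 792.0·9.81·0.517·74.51 = 299.3 kW

P_hyd ≈ 299 kW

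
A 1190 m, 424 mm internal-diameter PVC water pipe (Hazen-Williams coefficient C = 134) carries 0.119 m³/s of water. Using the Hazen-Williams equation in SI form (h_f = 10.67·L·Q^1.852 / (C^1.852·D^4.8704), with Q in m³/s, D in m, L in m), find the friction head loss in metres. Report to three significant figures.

h_f ≈ 1.85 m

h_f = 10.67·1190·0.119^1.852 / (134^1.852·0.424^4.8704) = 1.850 m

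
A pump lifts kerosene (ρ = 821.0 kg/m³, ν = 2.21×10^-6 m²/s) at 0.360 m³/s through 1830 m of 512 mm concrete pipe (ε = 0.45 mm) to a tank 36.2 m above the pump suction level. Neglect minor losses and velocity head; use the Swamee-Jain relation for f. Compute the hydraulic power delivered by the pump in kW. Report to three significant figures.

P_hyd ≈ 137 kW

V = 4Q/(πD²) = 1.749 m/s; Re = 4.05×10^5; ε/D = 8.79×10^-4; f = 0.01996
h_f = f(L/D)V²/2g = 11.12 m
Total head H = z + h_f = 36.2 + 11.12 = 47.32 m
P_hyd = ρgQH = 821.0·9.81·0.360·47.32 = 137.2 kW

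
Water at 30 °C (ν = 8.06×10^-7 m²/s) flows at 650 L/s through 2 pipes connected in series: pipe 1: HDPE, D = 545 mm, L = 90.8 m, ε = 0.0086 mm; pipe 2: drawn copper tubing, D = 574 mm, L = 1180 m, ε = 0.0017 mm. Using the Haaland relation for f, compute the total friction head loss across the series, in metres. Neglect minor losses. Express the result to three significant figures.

Pipe 1: V = 2.786 m/s, Re = 1.88×10^6, ε/D = 1.58×10^-5, f = 0.01089, h_1 = f(L/D)V²/2g = 0.7182 m
Pipe 2: V = 2.512 m/s, Re = 1.79×10^6, ε/D = 2.96×10^-6, f = 0.01060, h_2 = f(L/D)V²/2g = 7.011 m
Series → Q common, losses add: H = Σh = 7.729 m

H ≈ 7.73 m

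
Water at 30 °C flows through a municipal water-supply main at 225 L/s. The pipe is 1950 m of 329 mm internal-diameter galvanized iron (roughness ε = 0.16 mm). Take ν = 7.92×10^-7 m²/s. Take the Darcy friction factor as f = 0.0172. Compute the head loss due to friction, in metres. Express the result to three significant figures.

V = 4Q/(πD²) = 4·0.225/(π·0.329²) = 2.647 m/s
h_f = f(L/D)V²/(2g) = 0.01720·(1950/0.329)·2.647²/(2·9.81) = 36.40 m

h_f ≈ 36.4 m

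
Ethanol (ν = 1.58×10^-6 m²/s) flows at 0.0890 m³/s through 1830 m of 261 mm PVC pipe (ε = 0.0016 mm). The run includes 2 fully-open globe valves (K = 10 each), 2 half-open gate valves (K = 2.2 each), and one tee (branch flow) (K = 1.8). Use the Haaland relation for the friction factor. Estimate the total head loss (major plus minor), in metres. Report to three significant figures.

H_L ≈ 18.2 m

V = 4Q/(πD²) = 1.663 m/s; V²/2g = 0.1410 m
Re = 2.75×10^5, ε/D = 6.13×10^-6 → f = 0.01463 (Haaland)
Major: h_f = f(L/D)·V²/2g = 0.01463·7011·0.1410 = 14.46 m
Minor: ΣK = 26.2; h_m = ΣK·V²/2g = 3.695 m
Total H_L = 14.46 + 3.695 = 18.16 m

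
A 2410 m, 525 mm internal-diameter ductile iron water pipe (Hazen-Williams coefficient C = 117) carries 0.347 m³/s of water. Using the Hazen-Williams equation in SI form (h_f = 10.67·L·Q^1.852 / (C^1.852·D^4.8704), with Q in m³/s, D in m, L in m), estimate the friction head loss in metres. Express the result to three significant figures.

h_f ≈ 12.3 m

h_f = 10.67·2410·0.347^1.852 / (117^1.852·0.525^4.8704) = 12.35 m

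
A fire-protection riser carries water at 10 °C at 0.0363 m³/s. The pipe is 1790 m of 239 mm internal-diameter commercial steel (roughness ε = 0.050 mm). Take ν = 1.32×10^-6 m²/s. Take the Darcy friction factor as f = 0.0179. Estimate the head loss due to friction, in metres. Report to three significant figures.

h_f ≈ 4.47 m

V = 4Q/(πD²) = 4·0.0363/(π·0.239²) = 0.8091 m/s
h_f = f(L/D)V²/(2g) = 0.01790·(1790/0.239)·0.8091²/(2·9.81) = 4.474 m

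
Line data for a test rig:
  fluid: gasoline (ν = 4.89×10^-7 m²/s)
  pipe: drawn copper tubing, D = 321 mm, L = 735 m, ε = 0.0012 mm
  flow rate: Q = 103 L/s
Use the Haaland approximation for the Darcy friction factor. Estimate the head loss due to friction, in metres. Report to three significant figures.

h_f ≈ 2.27 m

V = 4Q/(πD²) = 4·0.103/(π·0.321²) = 1.273 m/s
Re = VD/ν = 1.273·0.321/4.89×10^-7 = 8.35×10^5 → turbulent
ε/D = 0.0012/321 = 3.74×10^-6
Haaland: f = 0.01200
h_f = f(L/D)V²/(2g) = 0.01200·(735/0.321)·1.273²/(2·9.81) = 2.268 m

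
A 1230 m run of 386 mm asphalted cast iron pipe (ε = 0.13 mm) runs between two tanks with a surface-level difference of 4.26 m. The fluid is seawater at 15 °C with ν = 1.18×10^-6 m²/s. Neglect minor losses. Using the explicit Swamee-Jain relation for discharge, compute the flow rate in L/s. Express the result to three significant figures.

Q ≈ 146 L/s

Swamee-Jain (Type II): Q = -0.965·√(gD⁵h_f/L)·ln[ε/(3.7D) + √(3.17ν²L/(gD³h_f))]
√(gD⁵h_f/L) = √(9.81·0.386⁵·4.26/1230) = 0.01706
ε/(3.7D) = 9.10×10^-5; √(3.17ν²L/(gD³h_f)) = 4.75×10^-5
Q = -0.965·0.01706·ln(1.386×10^-4) = 0.1463 m³/s
Check: V = 1.25 m/s, Re = 4.09×10^5, f = 0.01689, h_f = 4.29 m ≈ 4.26 m ✓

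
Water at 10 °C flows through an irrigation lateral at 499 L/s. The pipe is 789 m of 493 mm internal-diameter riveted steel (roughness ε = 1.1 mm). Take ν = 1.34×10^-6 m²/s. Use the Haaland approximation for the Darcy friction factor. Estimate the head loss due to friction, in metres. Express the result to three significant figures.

V = 4Q/(πD²) = 4·0.499/(π·0.493²) = 2.614 m/s
Re = VD/ν = 2.614·0.493/1.34×10^-6 = 9.62×10^5 → turbulent
ε/D = 1.1/493 = 0.00223
Haaland: f = 0.02432
h_f = f(L/D)V²/(2g) = 0.02432·(789/0.493)·2.614²/(2·9.81) = 13.56 m

h_f ≈ 13.6 m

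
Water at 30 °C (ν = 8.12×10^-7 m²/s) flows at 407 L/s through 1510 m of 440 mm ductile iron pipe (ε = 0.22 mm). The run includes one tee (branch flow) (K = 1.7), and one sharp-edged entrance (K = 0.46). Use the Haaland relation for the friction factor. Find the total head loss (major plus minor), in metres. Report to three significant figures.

V = 4Q/(πD²) = 2.677 m/s; V²/2g = 0.3652 m
Re = 1.45×10^6, ε/D = 5.00×10^-4 → f = 0.01704 (Haaland)
Major: h_f = f(L/D)·V²/2g = 0.01704·3432·0.3652 = 21.35 m
Minor: ΣK = 2.16; h_m = ΣK·V²/2g = 0.7888 m
Total H_L = 21.35 + 0.7888 = 22.14 m

H_L ≈ 22.1 m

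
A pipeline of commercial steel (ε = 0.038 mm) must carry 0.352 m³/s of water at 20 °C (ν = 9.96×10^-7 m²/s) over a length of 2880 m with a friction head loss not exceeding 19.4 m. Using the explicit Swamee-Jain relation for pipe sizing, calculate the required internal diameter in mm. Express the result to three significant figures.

D ≈ 462 mm

Swamee-Jain (Type III): D = 0.66·[ε^1.25·(LQ²/(gh_f))^4.75 + ν·Q^9.4·(L/(gh_f))^5.2]^0.04
LQ²/(gh_f) = 1.875; L/(gh_f) = 15.13
Term 1 = ε^1.25·(…)^4.75 = 5.91×10^-5; Term 2 = ν·Q^9.4·(…)^5.2 = 7.44×10^-5
D = 0.66·(5.91×10^-5 + 7.44×10^-5)^0.04 = 0.4619 m = 462 mm
Check: V = 2.10 m/s, Re = 9.74×10^5, f = 0.01327, h_f = 18.6 m ≈ 19.4 m ✓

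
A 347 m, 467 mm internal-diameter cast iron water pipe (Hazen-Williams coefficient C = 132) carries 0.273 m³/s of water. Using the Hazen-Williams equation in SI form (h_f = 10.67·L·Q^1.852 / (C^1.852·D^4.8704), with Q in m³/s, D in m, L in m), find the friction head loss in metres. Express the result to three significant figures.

h_f = 10.67·347·0.273^1.852 / (132^1.852·0.467^4.8704) = 1.613 m

h_f ≈ 1.61 m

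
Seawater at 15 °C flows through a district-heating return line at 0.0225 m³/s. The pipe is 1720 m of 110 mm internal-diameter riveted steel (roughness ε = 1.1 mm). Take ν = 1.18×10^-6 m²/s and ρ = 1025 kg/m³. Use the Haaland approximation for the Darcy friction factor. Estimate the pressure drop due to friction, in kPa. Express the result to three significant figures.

Δp ≈ 1720 kPa

V = 4Q/(πD²) = 4·0.0225/(π·0.110²) = 2.368 m/s
Re = VD/ν = 2.368·0.110/1.18×10^-6 = 2.21×10^5 → turbulent
ε/D = 1.1/110 = 0.0100
Haaland: f = 0.03823
h_f = f(L/D)V²/(2g) = 0.03823·(1720/0.110)·2.368²/(2·9.81) = 170.8 m
Δp = ρg·h_f = 1025·9.81·170.8 = 1718 kPa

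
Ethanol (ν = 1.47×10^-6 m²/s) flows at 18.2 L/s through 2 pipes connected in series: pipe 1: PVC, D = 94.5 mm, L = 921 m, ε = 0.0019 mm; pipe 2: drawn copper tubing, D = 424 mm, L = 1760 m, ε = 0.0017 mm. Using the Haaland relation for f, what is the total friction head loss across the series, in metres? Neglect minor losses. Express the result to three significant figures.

H ≈ 54.2 m

Pipe 1: V = 2.595 m/s, Re = 1.67×10^5, ε/D = 2.01×10^-5, f = 0.01617, h_1 = f(L/D)V²/2g = 54.09 m
Pipe 2: V = 0.1289 m/s, Re = 3.72×10^4, ε/D = 4.01×10^-6, f = 0.02217, h_2 = f(L/D)V²/2g = 0.07794 m
Series → Q common, losses add: H = Σh = 54.17 m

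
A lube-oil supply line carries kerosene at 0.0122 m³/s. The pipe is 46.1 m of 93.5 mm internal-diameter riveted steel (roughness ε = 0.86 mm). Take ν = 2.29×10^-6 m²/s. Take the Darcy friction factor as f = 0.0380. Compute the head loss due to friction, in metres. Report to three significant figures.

V = 4Q/(πD²) = 4·0.0122/(π·0.0935²) = 1.777 m/s
h_f = f(L/D)V²/(2g) = 0.03800·(46.1/0.0935)·1.777²/(2·9.81) = 3.015 m

h_f ≈ 3.01 m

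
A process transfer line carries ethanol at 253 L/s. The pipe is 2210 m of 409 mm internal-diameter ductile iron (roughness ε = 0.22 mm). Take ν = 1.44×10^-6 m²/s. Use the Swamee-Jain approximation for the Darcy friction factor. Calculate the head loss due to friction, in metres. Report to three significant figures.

h_f ≈ 18.3 m

V = 4Q/(πD²) = 4·0.253/(π·0.409²) = 1.926 m/s
Re = VD/ν = 1.926·0.409/1.44×10^-6 = 5.47×10^5 → turbulent
ε/D = 0.22/409 = 5.38×10^-4
Swamee-Jain: f = 0.01794
h_f = f(L/D)V²/(2g) = 0.01794·(2210/0.409)·1.926²/(2·9.81) = 18.32 m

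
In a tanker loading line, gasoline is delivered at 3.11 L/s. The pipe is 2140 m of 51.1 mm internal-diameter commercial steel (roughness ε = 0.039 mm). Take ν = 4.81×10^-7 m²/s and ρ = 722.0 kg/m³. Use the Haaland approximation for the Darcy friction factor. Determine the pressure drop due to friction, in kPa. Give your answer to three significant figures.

Δp ≈ 703 kPa

V = 4Q/(πD²) = 4·0.00311/(π·0.0511²) = 1.516 m/s
Re = VD/ν = 1.516·0.0511/4.81×10^-7 = 1.61×10^5 → turbulent
ε/D = 0.039/51.1 = 7.63×10^-4
Haaland: f = 0.02022
h_f = f(L/D)V²/(2g) = 0.02022·(2140/0.0511)·1.516²/(2·9.81) = 99.26 m
Δp = ρg·h_f = 722.0·9.81·99.26 = 703.0 kPa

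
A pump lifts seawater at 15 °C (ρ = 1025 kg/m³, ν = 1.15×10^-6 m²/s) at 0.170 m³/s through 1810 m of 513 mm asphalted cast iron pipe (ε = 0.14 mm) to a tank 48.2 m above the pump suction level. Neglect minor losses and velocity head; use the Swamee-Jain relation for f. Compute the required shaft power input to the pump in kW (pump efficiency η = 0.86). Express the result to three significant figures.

P_shaft ≈ 99.8 kW

V = 4Q/(πD²) = 0.8225 m/s; Re = 3.67×10^5; ε/D = 2.73×10^-4; f = 0.01656
h_f = f(L/D)V²/2g = 2.014 m
Total head H = z + h_f = 48.2 + 2.014 = 50.21 m
P_hyd = ρgQH = 1025·9.81·0.170·50.21 = 85.84 kW
P_shaft = P_hyd/η = 85.84/0.86 = 99.81 kW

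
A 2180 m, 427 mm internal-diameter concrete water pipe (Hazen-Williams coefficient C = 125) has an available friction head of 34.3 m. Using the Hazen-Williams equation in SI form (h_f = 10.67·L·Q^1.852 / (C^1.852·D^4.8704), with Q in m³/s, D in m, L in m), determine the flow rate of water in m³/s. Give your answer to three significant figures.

Rearranging: Q = [h_f·C^1.852·D^4.8704 / (10.67·L)]^(1/1.852)
Q = [34.3·125^1.852·0.427^4.8704 / (10.67·2180)]^0.540 = 0.3947 m³/s

Q ≈ 0.395 m³/s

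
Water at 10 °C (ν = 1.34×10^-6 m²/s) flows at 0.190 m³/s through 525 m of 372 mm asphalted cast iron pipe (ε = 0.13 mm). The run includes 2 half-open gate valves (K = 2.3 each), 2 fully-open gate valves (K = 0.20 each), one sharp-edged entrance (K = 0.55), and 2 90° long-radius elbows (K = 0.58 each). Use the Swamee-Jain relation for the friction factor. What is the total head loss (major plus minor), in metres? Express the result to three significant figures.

H_L ≈ 4.73 m

V = 4Q/(πD²) = 1.748 m/s; V²/2g = 0.1558 m
Re = 4.85×10^5, ε/D = 3.49×10^-4 → f = 0.01678 (Swamee-Jain)
Major: h_f = f(L/D)·V²/2g = 0.01678·1411·0.1558 = 3.690 m
Minor: ΣK = 6.71; h_m = ΣK·V²/2g = 1.045 m
Total H_L = 3.690 + 1.045 = 4.735 m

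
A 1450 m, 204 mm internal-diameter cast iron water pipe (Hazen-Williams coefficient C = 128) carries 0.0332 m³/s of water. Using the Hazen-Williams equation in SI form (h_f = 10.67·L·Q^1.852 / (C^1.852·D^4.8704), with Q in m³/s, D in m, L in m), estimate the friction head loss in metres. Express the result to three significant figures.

h_f ≈ 8.14 m

h_f = 10.67·1450·0.0332^1.852 / (128^1.852·0.204^4.8704) = 8.138 m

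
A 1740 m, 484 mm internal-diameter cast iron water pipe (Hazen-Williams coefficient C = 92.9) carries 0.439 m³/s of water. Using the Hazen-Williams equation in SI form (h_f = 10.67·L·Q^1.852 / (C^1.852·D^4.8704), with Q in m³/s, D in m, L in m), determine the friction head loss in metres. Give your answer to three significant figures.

h_f = 10.67·1740·0.439^1.852 / (92.9^1.852·0.484^4.8704) = 31.38 m

h_f ≈ 31.4 m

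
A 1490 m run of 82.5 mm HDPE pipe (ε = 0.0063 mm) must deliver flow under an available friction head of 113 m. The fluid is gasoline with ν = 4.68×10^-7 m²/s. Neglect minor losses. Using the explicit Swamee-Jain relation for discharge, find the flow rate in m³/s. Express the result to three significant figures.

Q ≈ 0.0158 m³/s

Swamee-Jain (Type II): Q = -0.965·√(gD⁵h_f/L)·ln[ε/(3.7D) + √(3.17ν²L/(gD³h_f))]
√(gD⁵h_f/L) = √(9.81·0.0825⁵·113/1490) = 0.001686
ε/(3.7D) = 2.06×10^-5; √(3.17ν²L/(gD³h_f)) = 4.08×10^-5
Q = -0.965·0.001686·ln(6.141×10^-5) = 0.01578 m³/s
Check: V = 2.95 m/s, Re = 5.20×10^5, f = 0.01411, h_f = 113 m ≈ 113 m ✓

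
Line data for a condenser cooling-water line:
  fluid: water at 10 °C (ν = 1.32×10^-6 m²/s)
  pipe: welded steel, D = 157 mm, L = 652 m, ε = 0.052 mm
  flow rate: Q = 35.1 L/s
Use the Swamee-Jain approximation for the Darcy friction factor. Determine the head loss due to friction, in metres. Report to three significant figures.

h_f ≈ 12.4 m

V = 4Q/(πD²) = 4·0.0351/(π·0.157²) = 1.813 m/s
Re = VD/ν = 1.813·0.157/1.32×10^-6 = 2.16×10^5 → turbulent
ε/D = 0.052/157 = 3.31×10^-4
Swamee-Jain: f = 0.01784
h_f = f(L/D)V²/(2g) = 0.01784·(652/0.157)·1.813²/(2·9.81) = 12.41 m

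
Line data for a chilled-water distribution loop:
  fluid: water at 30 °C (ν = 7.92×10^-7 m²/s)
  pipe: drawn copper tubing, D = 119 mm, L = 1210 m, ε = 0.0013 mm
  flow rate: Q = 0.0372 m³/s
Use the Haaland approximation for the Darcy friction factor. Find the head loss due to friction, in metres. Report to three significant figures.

h_f ≈ 76.4 m

V = 4Q/(πD²) = 4·0.0372/(π·0.119²) = 3.345 m/s
Re = VD/ν = 3.345·0.119/7.92×10^-7 = 5.03×10^5 → turbulent
ε/D = 0.0013/119 = 1.09×10^-5
Haaland: f = 0.01318
h_f = f(L/D)V²/(2g) = 0.01318·(1210/0.119)·3.345²/(2·9.81) = 76.39 m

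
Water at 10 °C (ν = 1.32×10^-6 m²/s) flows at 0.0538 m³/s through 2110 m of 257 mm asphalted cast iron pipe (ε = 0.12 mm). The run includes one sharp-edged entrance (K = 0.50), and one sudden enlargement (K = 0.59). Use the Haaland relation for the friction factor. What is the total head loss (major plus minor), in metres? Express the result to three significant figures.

H_L ≈ 8.36 m

V = 4Q/(πD²) = 1.037 m/s; V²/2g = 0.05482 m
Re = 2.02×10^5, ε/D = 4.67×10^-4 → f = 0.01845 (Haaland)
Major: h_f = f(L/D)·V²/2g = 0.01845·8210·0.05482 = 8.302 m
Minor: ΣK = 1.09; h_m = ΣK·V²/2g = 0.05976 m
Total H_L = 8.302 + 0.05976 = 8.362 m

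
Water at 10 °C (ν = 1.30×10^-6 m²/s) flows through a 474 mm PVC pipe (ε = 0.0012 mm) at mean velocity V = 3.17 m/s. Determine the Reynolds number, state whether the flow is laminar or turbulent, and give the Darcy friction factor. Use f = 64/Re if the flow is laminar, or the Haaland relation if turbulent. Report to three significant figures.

Re = VD/ν = 3.170·0.474/1.30×10^-6 = 1.16×10^6
Re > 4000 → turbulent; ε/D = 2.53×10^-6
Haaland: f = 0.01135

Re ≈ 1.16×10^6; turbulent; f ≈ 0.0114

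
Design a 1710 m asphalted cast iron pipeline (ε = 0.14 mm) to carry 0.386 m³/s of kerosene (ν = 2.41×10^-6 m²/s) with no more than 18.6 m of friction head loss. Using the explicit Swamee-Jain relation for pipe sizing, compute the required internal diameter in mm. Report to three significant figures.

Swamee-Jain (Type III): D = 0.66·[ε^1.25·(LQ²/(gh_f))^4.75 + ν·Q^9.4·(L/(gh_f))^5.2]^0.04
LQ²/(gh_f) = 1.396; L/(gh_f) = 9.372
Term 1 = ε^1.25·(…)^4.75 = 7.44×10^-5; Term 2 = ν·Q^9.4·(…)^5.2 = 3.54×10^-5
D = 0.66·(7.44×10^-5 + 3.54×10^-5)^0.04 = 0.4583 m = 458 mm
Check: V = 2.34 m/s, Re = 4.45×10^5, f = 0.01655, h_f = 17.2 m ≈ 18.6 m ✓

D ≈ 458 mm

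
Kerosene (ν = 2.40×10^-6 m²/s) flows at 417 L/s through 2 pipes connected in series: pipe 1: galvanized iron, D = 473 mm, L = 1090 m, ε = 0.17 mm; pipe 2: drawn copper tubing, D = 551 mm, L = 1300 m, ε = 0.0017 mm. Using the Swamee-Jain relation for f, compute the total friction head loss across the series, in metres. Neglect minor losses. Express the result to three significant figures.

H ≈ 16.2 m

Pipe 1: V = 2.373 m/s, Re = 4.68×10^5, ε/D = 3.59×10^-4, f = 0.01690, h_1 = f(L/D)V²/2g = 11.18 m
Pipe 2: V = 1.749 m/s, Re = 4.01×10^5, ε/D = 3.09×10^-6, f = 0.01366, h_2 = f(L/D)V²/2g = 5.025 m
Series → Q common, losses add: H = Σh = 16.20 m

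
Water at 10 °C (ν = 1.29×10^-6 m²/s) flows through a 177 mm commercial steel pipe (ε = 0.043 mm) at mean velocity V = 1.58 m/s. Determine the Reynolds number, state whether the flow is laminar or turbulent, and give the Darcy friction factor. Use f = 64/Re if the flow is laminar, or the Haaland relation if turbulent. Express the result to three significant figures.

Re = VD/ν = 1.580·0.177/1.29×10^-6 = 2.17×10^5
Re > 4000 → turbulent; ε/D = 2.43×10^-4
Haaland: f = 0.01698

Re ≈ 2.17×10^5; turbulent; f ≈ 0.0170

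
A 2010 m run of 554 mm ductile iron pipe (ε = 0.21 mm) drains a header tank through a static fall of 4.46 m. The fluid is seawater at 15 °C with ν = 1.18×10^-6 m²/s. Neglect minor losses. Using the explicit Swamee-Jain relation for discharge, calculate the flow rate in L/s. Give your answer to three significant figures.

Swamee-Jain (Type II): Q = -0.965·√(gD⁵h_f/L)·ln[ε/(3.7D) + √(3.17ν²L/(gD³h_f))]
√(gD⁵h_f/L) = √(9.81·0.554⁵·4.46/2010) = 0.03370
ε/(3.7D) = 1.02×10^-4; √(3.17ν²L/(gD³h_f)) = 3.45×10^-5
Q = -0.965·0.03370·ln(1.370×10^-4) = 0.2893 m³/s
Check: V = 1.20 m/s, Re = 5.64×10^5, f = 0.01685, h_f = 4.49 m ≈ 4.46 m ✓

Q ≈ 289 L/s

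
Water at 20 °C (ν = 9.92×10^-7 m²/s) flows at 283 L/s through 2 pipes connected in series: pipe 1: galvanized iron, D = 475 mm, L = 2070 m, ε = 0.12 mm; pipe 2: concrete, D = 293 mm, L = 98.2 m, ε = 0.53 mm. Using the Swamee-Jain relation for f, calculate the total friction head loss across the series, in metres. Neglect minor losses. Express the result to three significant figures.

H ≈ 15.7 m

Pipe 1: V = 1.597 m/s, Re = 7.65×10^5, ε/D = 2.53×10^-4, f = 0.01553, h_1 = f(L/D)V²/2g = 8.800 m
Pipe 2: V = 4.197 m/s, Re = 1.24×10^6, ε/D = 0.00181, f = 0.02304, h_2 = f(L/D)V²/2g = 6.932 m
Series → Q common, losses add: H = Σh = 15.73 m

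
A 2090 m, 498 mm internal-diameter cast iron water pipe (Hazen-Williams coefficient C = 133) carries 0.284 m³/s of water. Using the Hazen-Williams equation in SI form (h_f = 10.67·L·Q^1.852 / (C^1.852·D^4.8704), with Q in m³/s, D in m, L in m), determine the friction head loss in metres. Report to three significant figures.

h_f = 10.67·2090·0.284^1.852 / (133^1.852·0.498^4.8704) = 7.535 m

h_f ≈ 7.54 m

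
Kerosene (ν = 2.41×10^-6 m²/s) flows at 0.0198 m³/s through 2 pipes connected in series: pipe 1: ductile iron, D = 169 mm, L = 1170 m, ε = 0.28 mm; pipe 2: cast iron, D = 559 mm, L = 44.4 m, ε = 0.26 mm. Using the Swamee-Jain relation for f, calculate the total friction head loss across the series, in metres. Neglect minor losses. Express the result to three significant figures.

H ≈ 6.98 m

Pipe 1: V = 0.8827 m/s, Re = 6.19×10^4, ε/D = 0.00166, f = 0.02538, h_1 = f(L/D)V²/2g = 6.978 m
Pipe 2: V = 0.08068 m/s, Re = 1.87×10^4, ε/D = 4.65×10^-4, f = 0.02734, h_2 = f(L/D)V²/2g = 7.203×10^-4 m
Series → Q common, losses add: H = Σh = 6.979 m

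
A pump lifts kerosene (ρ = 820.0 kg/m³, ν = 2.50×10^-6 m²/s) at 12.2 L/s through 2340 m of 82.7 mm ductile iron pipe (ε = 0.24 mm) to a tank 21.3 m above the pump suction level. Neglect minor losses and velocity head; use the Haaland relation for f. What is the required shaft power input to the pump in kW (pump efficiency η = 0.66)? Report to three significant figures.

P_shaft ≈ 33.6 kW

V = 4Q/(πD²) = 2.271 m/s; Re = 7.51×10^4; ε/D = 0.00290; f = 0.02754
h_f = f(L/D)V²/2g = 204.9 m
Total head H = z + h_f = 21.3 + 204.9 = 226.2 m
P_hyd = ρgQH = 820.0·9.81·0.0122·226.2 = 22.20 kW
P_shaft = P_hyd/η = 22.20/0.66 = 33.63 kW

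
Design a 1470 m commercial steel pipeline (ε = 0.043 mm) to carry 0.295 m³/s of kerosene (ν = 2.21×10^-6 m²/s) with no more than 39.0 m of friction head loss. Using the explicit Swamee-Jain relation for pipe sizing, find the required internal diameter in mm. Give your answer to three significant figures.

Swamee-Jain (Type III): D = 0.66·[ε^1.25·(LQ²/(gh_f))^4.75 + ν·Q^9.4·(L/(gh_f))^5.2]^0.04
LQ²/(gh_f) = 0.3344; L/(gh_f) = 3.842
Term 1 = ε^1.25·(…)^4.75 = 1.91×10^-8; Term 2 = ν·Q^9.4·(…)^5.2 = 2.52×10^-8
D = 0.66·(1.91×10^-8 + 2.52×10^-8)^0.04 = 0.3353 m = 335 mm
Check: V = 3.34 m/s, Re = 5.07×10^5, f = 0.01477, h_f = 36.8 m ≈ 39.0 m ✓

D ≈ 335 mm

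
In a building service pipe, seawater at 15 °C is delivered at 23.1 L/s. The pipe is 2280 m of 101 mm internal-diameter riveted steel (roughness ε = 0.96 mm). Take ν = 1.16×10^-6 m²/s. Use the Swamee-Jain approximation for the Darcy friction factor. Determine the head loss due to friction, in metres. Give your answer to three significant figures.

V = 4Q/(πD²) = 4·0.0231/(π·0.101²) = 2.883 m/s
Re = VD/ν = 2.883·0.101/1.16×10^-6 = 2.51×10^5 → turbulent
ε/D = 0.96/101 = 0.00950
Swamee-Jain: f = 0.03764
h_f = f(L/D)V²/(2g) = 0.03764·(2280/0.101)·2.883²/(2·9.81) = 360.1 m

h_f ≈ 360 m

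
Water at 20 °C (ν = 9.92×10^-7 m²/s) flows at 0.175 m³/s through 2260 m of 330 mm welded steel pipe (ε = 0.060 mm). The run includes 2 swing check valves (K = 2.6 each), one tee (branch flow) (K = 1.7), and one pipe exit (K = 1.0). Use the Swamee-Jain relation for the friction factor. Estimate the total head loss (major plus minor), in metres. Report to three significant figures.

H_L ≈ 23.5 m

V = 4Q/(πD²) = 2.046 m/s; V²/2g = 0.2134 m
Re = 6.81×10^5, ε/D = 1.82×10^-4 → f = 0.01495 (Swamee-Jain)
Major: h_f = f(L/D)·V²/2g = 0.01495·6848·0.2134 = 21.85 m
Minor: ΣK = 7.90; h_m = ΣK·V²/2g = 1.686 m
Total H_L = 21.85 + 1.686 = 23.53 m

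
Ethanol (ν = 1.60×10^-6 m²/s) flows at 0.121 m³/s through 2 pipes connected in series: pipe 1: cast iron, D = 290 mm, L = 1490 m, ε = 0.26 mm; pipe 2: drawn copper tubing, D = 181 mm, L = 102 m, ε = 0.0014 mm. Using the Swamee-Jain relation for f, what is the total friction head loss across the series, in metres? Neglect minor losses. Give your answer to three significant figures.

Pipe 1: V = 1.832 m/s, Re = 3.32×10^5, ε/D = 8.97×10^-4, f = 0.02021, h_1 = f(L/D)V²/2g = 17.76 m
Pipe 2: V = 4.703 m/s, Re = 5.32×10^5, ε/D = 7.73×10^-6, f = 0.01308, h_2 = f(L/D)V²/2g = 8.306 m
Series → Q common, losses add: H = Σh = 26.07 m

H ≈ 26.1 m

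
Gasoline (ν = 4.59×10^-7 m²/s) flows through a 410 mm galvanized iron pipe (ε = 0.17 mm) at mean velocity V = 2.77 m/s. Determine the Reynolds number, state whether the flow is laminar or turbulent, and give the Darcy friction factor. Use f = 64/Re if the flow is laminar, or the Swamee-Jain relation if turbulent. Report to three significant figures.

Re ≈ 2.47×10^6; turbulent; f ≈ 0.0163

Re = VD/ν = 2.770·0.410/4.59×10^-7 = 2.47×10^6
Re > 4000 → turbulent; ε/D = 4.15×10^-4
Swamee-Jain: f = 0.01633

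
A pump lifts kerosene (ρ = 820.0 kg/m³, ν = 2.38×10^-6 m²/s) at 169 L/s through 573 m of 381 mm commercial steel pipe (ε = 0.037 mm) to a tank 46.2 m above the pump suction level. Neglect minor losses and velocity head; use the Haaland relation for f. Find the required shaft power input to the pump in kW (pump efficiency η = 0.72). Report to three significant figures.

P_shaft ≈ 92.2 kW

V = 4Q/(πD²) = 1.482 m/s; Re = 2.37×10^5; ε/D = 9.71×10^-5; f = 0.01574
h_f = f(L/D)V²/2g = 2.651 m
Total head H = z + h_f = 46.2 + 2.651 = 48.85 m
P_hyd = ρgQH = 820.0·9.81·0.169·48.85 = 66.41 kW
P_shaft = P_hyd/η = 66.41/0.72 = 92.24 kW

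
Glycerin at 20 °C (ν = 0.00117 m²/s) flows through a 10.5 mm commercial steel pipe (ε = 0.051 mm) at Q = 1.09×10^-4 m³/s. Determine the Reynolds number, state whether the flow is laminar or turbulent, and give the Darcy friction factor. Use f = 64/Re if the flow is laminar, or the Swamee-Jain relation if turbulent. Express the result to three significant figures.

V = 4Q/(πD²) = 1.259 m/s
Re = VD/ν = 1.259·0.0105/0.00117 = 11.3
Re < 2300 → laminar → f = 64/Re = 5.665

Re ≈ 11.3; laminar; f = 64/Re ≈ 5.67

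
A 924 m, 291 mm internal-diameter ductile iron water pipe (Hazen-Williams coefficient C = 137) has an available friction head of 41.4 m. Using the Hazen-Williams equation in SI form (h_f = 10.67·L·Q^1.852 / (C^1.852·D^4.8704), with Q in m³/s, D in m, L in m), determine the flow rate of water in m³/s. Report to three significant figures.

Rearranging: Q = [h_f·C^1.852·D^4.8704 / (10.67·L)]^(1/1.852)
Q = [41.4·137^1.852·0.291^4.8704 / (10.67·924)]^0.540 = 0.2776 m³/s

Q ≈ 0.278 m³/s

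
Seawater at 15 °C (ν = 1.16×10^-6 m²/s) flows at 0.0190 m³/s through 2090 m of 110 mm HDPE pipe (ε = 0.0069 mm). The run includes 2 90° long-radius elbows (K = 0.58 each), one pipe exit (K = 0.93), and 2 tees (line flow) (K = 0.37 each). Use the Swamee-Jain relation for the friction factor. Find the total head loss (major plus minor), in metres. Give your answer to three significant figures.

H_L ≈ 63.4 m

V = 4Q/(πD²) = 1.999 m/s; V²/2g = 0.2037 m
Re = 1.90×10^5, ε/D = 6.27×10^-5 → f = 0.01623 (Swamee-Jain)
Major: h_f = f(L/D)·V²/2g = 0.01623·19000·0.2037 = 62.84 m
Minor: ΣK = 2.83; h_m = ΣK·V²/2g = 0.5766 m
Total H_L = 62.84 + 0.5766 = 63.41 m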